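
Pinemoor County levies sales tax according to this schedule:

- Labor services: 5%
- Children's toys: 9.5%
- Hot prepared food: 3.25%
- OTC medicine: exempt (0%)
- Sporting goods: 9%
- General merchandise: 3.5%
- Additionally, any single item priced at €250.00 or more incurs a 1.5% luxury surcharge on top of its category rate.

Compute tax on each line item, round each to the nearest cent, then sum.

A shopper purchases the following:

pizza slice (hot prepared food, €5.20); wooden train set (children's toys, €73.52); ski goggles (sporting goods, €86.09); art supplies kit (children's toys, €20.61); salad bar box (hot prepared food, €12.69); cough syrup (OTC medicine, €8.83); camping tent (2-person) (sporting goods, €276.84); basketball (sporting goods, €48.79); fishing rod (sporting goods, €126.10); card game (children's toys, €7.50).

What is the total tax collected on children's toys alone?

€9.65

Wooden train set €73.52: children's toys → 9.5% → €6.98
Art supplies kit €20.61: children's toys → 9.5% → €1.96
Card game €7.50: children's toys → 9.5% → €0.71
Tax on children's toys = €6.98 + €1.96 + €0.71 = €9.65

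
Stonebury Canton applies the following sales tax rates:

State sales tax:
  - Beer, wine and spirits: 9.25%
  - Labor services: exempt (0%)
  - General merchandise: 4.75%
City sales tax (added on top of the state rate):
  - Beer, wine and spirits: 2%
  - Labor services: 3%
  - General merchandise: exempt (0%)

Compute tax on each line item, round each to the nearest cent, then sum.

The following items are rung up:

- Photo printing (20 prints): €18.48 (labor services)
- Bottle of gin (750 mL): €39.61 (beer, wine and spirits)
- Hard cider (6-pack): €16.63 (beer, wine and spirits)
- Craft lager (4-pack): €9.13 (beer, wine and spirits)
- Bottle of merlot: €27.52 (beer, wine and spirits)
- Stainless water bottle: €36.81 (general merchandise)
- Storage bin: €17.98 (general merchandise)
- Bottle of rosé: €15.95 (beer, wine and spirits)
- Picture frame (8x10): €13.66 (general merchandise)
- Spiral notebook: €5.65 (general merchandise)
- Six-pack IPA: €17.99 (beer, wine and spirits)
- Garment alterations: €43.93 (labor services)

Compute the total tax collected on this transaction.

€19.66

Photo printing (20 prints) €18.48: labor services → 0% + 3% city = 3% → €0.55
Bottle of gin (750 mL) €39.61: beer, wine and spirits → 9.25% + 2% city = 11.25% → €4.46
Hard cider (6-pack) €16.63: beer, wine and spirits → 9.25% + 2% city = 11.25% → €1.87
Craft lager (4-pack) €9.13: beer, wine and spirits → 9.25% + 2% city = 11.25% → €1.03
Bottle of merlot €27.52: beer, wine and spirits → 9.25% + 2% city = 11.25% → €3.10
Stainless water bottle €36.81: general merchandise → 4.75% + 0% city = 4.75% → €1.75
Storage bin €17.98: general merchandise → 4.75% + 0% city = 4.75% → €0.85
Bottle of rosé €15.95: beer, wine and spirits → 9.25% + 2% city = 11.25% → €1.79
Picture frame (8x10) €13.66: general merchandise → 4.75% + 0% city = 4.75% → €0.65
Spiral notebook €5.65: general merchandise → 4.75% + 0% city = 4.75% → €0.27
Six-pack IPA €17.99: beer, wine and spirits → 9.25% + 2% city = 11.25% → €2.02
Garment alterations €43.93: labor services → 0% + 3% city = 3% → €1.32
Total tax = €0.55 + €4.46 + €1.87 + €1.03 + €3.10 + €1.75 + €0.85 + €1.79 + €0.65 + €0.27 + €2.02 + €1.32 = €19.66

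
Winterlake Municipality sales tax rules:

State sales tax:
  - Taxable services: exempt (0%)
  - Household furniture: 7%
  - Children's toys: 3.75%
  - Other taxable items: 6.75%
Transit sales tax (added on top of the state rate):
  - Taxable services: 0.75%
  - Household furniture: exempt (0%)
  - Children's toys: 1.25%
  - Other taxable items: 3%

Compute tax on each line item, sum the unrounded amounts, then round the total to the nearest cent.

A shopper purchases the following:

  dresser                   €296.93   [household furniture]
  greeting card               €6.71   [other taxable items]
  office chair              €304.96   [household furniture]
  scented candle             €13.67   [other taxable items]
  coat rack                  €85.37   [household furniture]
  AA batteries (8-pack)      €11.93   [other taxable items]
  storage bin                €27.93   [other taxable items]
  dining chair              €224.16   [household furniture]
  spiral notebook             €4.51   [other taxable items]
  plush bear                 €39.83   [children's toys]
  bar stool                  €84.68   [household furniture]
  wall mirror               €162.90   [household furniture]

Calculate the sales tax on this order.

€89.43

Dresser €296.93: household furniture → 7% + 0% transit = 7% → €20.7851
Greeting card €6.71: other taxable items → 6.75% + 3% transit = 9.75% → €0.654225
Office chair €304.96: household furniture → 7% + 0% transit = 7% → €21.3472
Scented candle €13.67: other taxable items → 6.75% + 3% transit = 9.75% → €1.332825
Coat rack €85.37: household furniture → 7% + 0% transit = 7% → €5.9759
AA batteries (8-pack) €11.93: other taxable items → 6.75% + 3% transit = 9.75% → €1.163175
Storage bin €27.93: other taxable items → 6.75% + 3% transit = 9.75% → €2.723175
Dining chair €224.16: household furniture → 7% + 0% transit = 7% → €15.6912
Spiral notebook €4.51: other taxable items → 6.75% + 3% transit = 9.75% → €0.439725
Plush bear €39.83: children's toys → 3.75% + 1.25% transit = 5% → €1.9915
Bar stool €84.68: household furniture → 7% + 0% transit = 7% → €5.9276
Wall mirror €162.90: household furniture → 7% + 0% transit = 7% → €11.403
Unrounded tax sum = €89.434625 → €89.43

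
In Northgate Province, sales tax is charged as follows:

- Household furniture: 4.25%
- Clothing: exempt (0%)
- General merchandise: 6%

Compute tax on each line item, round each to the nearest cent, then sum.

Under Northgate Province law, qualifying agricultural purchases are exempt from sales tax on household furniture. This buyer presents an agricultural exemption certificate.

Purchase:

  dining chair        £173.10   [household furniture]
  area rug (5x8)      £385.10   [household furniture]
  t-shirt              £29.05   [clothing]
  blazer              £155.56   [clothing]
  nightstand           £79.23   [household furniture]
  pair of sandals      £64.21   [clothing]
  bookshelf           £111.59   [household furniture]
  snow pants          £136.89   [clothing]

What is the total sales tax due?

£0.00

Dining chair £173.10: household furniture, buyer-exempt → 0% → £0.00
Area rug (5x8) £385.10: household furniture, buyer-exempt → 0% → £0.00
T-shirt £29.05: clothing → 0% → £0.00
Blazer £155.56: clothing → 0% → £0.00
Nightstand £79.23: household furniture, buyer-exempt → 0% → £0.00
Pair of sandals £64.21: clothing → 0% → £0.00
Bookshelf £111.59: household furniture, buyer-exempt → 0% → £0.00
Snow pants £136.89: clothing → 0% → £0.00
Total tax = £0.00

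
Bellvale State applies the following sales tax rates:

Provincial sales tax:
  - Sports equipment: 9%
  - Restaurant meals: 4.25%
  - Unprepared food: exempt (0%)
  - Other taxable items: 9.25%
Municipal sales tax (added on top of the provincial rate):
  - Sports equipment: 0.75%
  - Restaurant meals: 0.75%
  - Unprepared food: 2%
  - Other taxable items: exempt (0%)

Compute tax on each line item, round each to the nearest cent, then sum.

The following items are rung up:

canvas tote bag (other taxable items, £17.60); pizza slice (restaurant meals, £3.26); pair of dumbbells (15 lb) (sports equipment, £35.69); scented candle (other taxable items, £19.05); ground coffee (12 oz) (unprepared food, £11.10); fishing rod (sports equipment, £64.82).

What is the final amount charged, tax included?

Canvas tote bag £17.60: other taxable items → 9.25% + 0% municipal = 9.25% → £1.63
Pizza slice £3.26: restaurant meals → 4.25% + 0.75% municipal = 5% → £0.16
Pair of dumbbells (15 lb) £35.69: sports equipment → 9% + 0.75% municipal = 9.75% → £3.48
Scented candle £19.05: other taxable items → 9.25% + 0% municipal = 9.25% → £1.76
Ground coffee (12 oz) £11.10: unprepared food → 0% + 2% municipal = 2% → £0.22
Fishing rod £64.82: sports equipment → 9% + 0.75% municipal = 9.75% → £6.32
Subtotal = £151.52; tax = £13.57; total due = £165.09

£165.09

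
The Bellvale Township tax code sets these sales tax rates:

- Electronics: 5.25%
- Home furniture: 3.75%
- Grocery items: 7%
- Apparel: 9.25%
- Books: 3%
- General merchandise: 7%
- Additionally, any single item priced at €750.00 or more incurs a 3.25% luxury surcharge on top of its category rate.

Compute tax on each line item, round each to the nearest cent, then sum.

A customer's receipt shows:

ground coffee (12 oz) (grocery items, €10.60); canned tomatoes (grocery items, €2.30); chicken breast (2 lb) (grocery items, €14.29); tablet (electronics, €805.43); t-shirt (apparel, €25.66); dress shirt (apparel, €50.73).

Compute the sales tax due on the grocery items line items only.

€1.90

Ground coffee (12 oz) €10.60: grocery items → 7% → €0.74
Canned tomatoes €2.30: grocery items → 7% → €0.16
Chicken breast (2 lb) €14.29: grocery items → 7% → €1.00
Tax on grocery items = €0.74 + €0.16 + €1.00 = €1.90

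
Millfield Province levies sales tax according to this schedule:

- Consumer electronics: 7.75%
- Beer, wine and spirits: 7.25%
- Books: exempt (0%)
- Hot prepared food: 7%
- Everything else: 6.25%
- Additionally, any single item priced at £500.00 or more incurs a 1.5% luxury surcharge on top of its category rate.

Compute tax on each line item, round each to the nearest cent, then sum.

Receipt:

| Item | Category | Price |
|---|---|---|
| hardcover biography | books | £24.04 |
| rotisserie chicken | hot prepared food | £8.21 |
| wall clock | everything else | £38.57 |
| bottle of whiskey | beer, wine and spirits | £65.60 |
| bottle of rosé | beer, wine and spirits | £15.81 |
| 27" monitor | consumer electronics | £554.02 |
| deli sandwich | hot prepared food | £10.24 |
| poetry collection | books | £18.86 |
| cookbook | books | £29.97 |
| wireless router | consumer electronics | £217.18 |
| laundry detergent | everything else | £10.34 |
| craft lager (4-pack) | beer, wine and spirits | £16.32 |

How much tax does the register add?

£79.52

Hardcover biography £24.04: books → 0% → £0.00
Rotisserie chicken £8.21: hot prepared food → 7% → £0.57
Wall clock £38.57: everything else → 6.25% → £2.41
Bottle of whiskey £65.60: beer, wine and spirits → 7.25% → £4.76
Bottle of rosé £15.81: beer, wine and spirits → 7.25% → £1.15
27" monitor £554.02: consumer electronics → 7.75% + 1.5% surcharge = 9.25% → £51.25
Deli sandwich £10.24: hot prepared food → 7% → £0.72
Poetry collection £18.86: books → 0% → £0.00
Cookbook £29.97: books → 0% → £0.00
Wireless router £217.18: consumer electronics → 7.75% → £16.83
Laundry detergent £10.34: everything else → 6.25% → £0.65
Craft lager (4-pack) £16.32: beer, wine and spirits → 7.25% → £1.18
Total tax = £0.57 + £2.41 + £4.76 + £1.15 + £51.25 + £0.72 + £16.83 + £0.65 + £1.18 = £79.52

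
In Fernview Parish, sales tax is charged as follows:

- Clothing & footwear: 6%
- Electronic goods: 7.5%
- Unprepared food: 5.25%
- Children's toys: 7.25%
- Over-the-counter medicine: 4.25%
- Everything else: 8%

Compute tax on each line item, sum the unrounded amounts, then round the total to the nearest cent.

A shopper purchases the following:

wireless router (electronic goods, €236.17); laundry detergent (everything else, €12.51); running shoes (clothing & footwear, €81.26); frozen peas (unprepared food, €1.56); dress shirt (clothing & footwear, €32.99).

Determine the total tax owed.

€25.65

Wireless router €236.17: electronic goods → 7.5% → €17.71275
Laundry detergent €12.51: everything else → 8% → €1.0008
Running shoes €81.26: clothing & footwear → 6% → €4.8756
Frozen peas €1.56: unprepared food → 5.25% → €0.0819
Dress shirt €32.99: clothing & footwear → 6% → €1.9794
Unrounded tax sum = €25.65045 → €25.65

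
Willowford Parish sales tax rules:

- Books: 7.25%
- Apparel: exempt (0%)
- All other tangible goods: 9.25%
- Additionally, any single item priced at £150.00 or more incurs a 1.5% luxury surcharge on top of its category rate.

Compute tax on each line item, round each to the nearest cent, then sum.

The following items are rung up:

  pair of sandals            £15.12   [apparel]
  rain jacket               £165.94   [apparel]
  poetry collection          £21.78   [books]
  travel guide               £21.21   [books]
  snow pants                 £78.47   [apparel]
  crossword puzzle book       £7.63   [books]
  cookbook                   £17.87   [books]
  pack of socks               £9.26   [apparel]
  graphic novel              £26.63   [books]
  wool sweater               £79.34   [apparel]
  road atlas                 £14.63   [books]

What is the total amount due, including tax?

Pair of sandals £15.12: apparel → 0% → £0.00
Rain jacket £165.94: apparel → 0% + 1.5% surcharge = 1.5% → £2.49
Poetry collection £21.78: books → 7.25% → £1.58
Travel guide £21.21: books → 7.25% → £1.54
Snow pants £78.47: apparel → 0% → £0.00
Crossword puzzle book £7.63: books → 7.25% → £0.55
Cookbook £17.87: books → 7.25% → £1.30
Pack of socks £9.26: apparel → 0% → £0.00
Graphic novel £26.63: books → 7.25% → £1.93
Wool sweater £79.34: apparel → 0% → £0.00
Road atlas £14.63: books → 7.25% → £1.06
Subtotal = £457.88; tax = £10.45; total due = £468.33

£468.33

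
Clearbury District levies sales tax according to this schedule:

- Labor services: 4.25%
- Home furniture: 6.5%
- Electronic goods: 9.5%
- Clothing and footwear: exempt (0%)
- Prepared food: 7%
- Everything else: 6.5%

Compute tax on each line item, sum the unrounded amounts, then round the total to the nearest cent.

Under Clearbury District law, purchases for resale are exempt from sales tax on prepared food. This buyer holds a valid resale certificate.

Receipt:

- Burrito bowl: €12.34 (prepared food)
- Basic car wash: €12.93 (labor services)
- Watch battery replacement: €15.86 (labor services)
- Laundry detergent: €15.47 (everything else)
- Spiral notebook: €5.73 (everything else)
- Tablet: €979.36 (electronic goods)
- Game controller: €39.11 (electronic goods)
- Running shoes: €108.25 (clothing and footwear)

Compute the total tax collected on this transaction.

€99.36

Burrito bowl €12.34: prepared food, buyer-exempt → 0% → €0.00
Basic car wash €12.93: labor services → 4.25% → €0.549525
Watch battery replacement €15.86: labor services → 4.25% → €0.67405
Laundry detergent €15.47: everything else → 6.5% → €1.00555
Spiral notebook €5.73: everything else → 6.5% → €0.37245
Tablet €979.36: electronic goods → 9.5% → €93.0392
Game controller €39.11: electronic goods → 9.5% → €3.71545
Running shoes €108.25: clothing and footwear → 0% → €0.00
Unrounded tax sum = €99.356225 → €99.36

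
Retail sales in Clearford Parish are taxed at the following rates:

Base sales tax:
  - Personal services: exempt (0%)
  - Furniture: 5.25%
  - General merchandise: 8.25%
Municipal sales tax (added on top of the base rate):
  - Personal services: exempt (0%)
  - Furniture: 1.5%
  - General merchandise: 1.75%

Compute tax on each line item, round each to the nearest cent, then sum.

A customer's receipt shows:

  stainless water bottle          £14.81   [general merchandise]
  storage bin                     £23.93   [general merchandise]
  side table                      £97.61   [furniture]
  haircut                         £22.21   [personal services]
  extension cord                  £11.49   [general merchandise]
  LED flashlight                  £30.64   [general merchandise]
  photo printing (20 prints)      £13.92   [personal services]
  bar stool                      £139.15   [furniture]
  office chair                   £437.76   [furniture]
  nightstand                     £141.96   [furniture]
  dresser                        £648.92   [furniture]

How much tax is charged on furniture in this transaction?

£98.91

Side table £97.61: furniture → 5.25% + 1.5% municipal = 6.75% → £6.59
Bar stool £139.15: furniture → 5.25% + 1.5% municipal = 6.75% → £9.39
Office chair £437.76: furniture → 5.25% + 1.5% municipal = 6.75% → £29.55
Nightstand £141.96: furniture → 5.25% + 1.5% municipal = 6.75% → £9.58
Dresser £648.92: furniture → 5.25% + 1.5% municipal = 6.75% → £43.80
Tax on furniture = £6.59 + £9.39 + £29.55 + £9.58 + £43.80 = £98.91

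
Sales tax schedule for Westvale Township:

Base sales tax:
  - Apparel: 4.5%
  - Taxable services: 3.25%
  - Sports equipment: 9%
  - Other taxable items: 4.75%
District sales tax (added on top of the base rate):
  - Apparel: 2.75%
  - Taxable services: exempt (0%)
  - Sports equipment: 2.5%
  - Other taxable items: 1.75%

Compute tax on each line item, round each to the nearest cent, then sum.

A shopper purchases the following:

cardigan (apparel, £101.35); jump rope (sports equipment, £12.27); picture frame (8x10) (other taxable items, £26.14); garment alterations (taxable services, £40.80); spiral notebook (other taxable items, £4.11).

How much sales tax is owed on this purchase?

Cardigan £101.35: apparel → 4.5% + 2.75% district = 7.25% → £7.35
Jump rope £12.27: sports equipment → 9% + 2.5% district = 11.5% → £1.41
Picture frame (8x10) £26.14: other taxable items → 4.75% + 1.75% district = 6.5% → £1.70
Garment alterations £40.80: taxable services → 3.25% + 0% district = 3.25% → £1.33
Spiral notebook £4.11: other taxable items → 4.75% + 1.75% district = 6.5% → £0.27
Total tax = £7.35 + £1.41 + £1.70 + £1.33 + £0.27 = £12.06

£12.06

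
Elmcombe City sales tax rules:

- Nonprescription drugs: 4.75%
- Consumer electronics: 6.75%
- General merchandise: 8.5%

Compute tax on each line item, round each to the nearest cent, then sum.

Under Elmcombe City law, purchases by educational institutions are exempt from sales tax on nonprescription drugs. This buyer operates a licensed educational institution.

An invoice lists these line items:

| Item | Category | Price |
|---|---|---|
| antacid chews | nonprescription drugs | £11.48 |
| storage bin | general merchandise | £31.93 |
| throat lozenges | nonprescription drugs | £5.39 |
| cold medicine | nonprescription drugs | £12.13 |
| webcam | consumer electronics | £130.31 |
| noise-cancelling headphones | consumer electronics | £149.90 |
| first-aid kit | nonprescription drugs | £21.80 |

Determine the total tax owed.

£21.63

Antacid chews £11.48: nonprescription drugs, buyer-exempt → 0% → £0.00
Storage bin £31.93: general merchandise → 8.5% → £2.71
Throat lozenges £5.39: nonprescription drugs, buyer-exempt → 0% → £0.00
Cold medicine £12.13: nonprescription drugs, buyer-exempt → 0% → £0.00
Webcam £130.31: consumer electronics → 6.75% → £8.80
Noise-cancelling headphones £149.90: consumer electronics → 6.75% → £10.12
First-aid kit £21.80: nonprescription drugs, buyer-exempt → 0% → £0.00
Total tax = £2.71 + £8.80 + £10.12 = £21.63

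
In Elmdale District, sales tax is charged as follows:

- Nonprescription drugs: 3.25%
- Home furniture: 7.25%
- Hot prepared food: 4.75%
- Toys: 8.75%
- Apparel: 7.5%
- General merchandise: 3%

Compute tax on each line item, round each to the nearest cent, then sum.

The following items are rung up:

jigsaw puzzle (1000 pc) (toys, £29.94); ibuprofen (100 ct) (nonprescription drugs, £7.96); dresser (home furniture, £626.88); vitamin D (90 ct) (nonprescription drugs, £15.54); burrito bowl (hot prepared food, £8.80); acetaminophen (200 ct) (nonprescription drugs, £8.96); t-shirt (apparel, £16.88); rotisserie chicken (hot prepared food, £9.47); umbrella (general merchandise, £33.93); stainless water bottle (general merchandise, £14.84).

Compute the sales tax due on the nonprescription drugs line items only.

Ibuprofen (100 ct) £7.96: nonprescription drugs → 3.25% → £0.26
Vitamin D (90 ct) £15.54: nonprescription drugs → 3.25% → £0.51
Acetaminophen (200 ct) £8.96: nonprescription drugs → 3.25% → £0.29
Tax on nonprescription drugs = £0.26 + £0.51 + £0.29 = £1.06

£1.06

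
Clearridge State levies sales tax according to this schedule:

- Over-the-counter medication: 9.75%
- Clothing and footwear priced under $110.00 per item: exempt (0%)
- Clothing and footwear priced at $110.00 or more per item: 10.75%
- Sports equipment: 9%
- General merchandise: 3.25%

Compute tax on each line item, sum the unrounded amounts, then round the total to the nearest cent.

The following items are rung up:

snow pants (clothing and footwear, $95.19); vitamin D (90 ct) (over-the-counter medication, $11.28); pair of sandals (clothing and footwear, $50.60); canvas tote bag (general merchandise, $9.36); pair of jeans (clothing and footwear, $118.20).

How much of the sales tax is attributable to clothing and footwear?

$12.71

Snow pants $95.19: clothing and footwear, under $110.00 → 0% → $0.00
Pair of sandals $50.60: clothing and footwear, under $110.00 → 0% → $0.00
Pair of jeans $118.20: clothing and footwear, $110.00 or more → 10.75% → $12.7065
Tax on clothing and footwear: unrounded sum = $12.7065 → $12.71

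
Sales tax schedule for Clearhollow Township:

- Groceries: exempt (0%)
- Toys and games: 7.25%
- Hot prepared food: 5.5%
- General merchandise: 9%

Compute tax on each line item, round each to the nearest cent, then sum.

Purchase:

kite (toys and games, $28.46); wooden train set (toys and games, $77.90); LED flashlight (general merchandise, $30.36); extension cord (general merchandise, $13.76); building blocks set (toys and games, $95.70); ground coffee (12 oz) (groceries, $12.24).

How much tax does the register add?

$18.62

Kite $28.46: toys and games → 7.25% → $2.06
Wooden train set $77.90: toys and games → 7.25% → $5.65
LED flashlight $30.36: general merchandise → 9% → $2.73
Extension cord $13.76: general merchandise → 9% → $1.24
Building blocks set $95.70: toys and games → 7.25% → $6.94
Ground coffee (12 oz) $12.24: groceries → 0% → $0.00
Total tax = $2.06 + $5.65 + $2.73 + $1.24 + $6.94 = $18.62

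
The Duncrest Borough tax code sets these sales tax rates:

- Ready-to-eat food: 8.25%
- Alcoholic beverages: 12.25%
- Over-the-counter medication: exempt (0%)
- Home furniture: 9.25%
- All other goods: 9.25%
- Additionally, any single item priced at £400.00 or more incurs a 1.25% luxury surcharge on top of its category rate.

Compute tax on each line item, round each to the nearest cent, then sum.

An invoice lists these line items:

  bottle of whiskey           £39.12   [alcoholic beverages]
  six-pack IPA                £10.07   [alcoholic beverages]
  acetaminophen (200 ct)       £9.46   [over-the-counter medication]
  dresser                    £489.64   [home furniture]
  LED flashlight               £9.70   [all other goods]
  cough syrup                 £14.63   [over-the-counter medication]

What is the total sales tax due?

Bottle of whiskey £39.12: alcoholic beverages → 12.25% → £4.79
Six-pack IPA £10.07: alcoholic beverages → 12.25% → £1.23
Acetaminophen (200 ct) £9.46: over-the-counter medication → 0% → £0.00
Dresser £489.64: home furniture → 9.25% + 1.25% surcharge = 10.5% → £51.41
LED flashlight £9.70: all other goods → 9.25% → £0.90
Cough syrup £14.63: over-the-counter medication → 0% → £0.00
Total tax = £4.79 + £1.23 + £51.41 + £0.90 = £58.33

£58.33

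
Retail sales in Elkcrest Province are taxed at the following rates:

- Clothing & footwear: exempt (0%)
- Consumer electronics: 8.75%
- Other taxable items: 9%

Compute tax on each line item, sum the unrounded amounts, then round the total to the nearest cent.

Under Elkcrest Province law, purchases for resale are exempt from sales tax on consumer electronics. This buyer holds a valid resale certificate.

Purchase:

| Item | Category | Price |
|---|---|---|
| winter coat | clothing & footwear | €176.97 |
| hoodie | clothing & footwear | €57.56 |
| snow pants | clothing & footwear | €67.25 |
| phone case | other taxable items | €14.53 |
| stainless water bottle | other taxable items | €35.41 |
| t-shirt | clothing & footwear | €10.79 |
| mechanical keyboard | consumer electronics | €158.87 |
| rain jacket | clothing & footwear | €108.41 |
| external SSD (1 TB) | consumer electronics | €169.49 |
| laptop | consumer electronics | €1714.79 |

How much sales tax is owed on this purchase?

Winter coat €176.97: clothing & footwear → 0% → €0.00
Hoodie €57.56: clothing & footwear → 0% → €0.00
Snow pants €67.25: clothing & footwear → 0% → €0.00
Phone case €14.53: other taxable items → 9% → €1.3077
Stainless water bottle €35.41: other taxable items → 9% → €3.1869
T-shirt €10.79: clothing & footwear → 0% → €0.00
Mechanical keyboard €158.87: consumer electronics, buyer-exempt → 0% → €0.00
Rain jacket €108.41: clothing & footwear → 0% → €0.00
External SSD (1 TB) €169.49: consumer electronics, buyer-exempt → 0% → €0.00
Laptop €1714.79: consumer electronics, buyer-exempt → 0% → €0.00
Unrounded tax sum = €4.4946 → €4.49

€4.49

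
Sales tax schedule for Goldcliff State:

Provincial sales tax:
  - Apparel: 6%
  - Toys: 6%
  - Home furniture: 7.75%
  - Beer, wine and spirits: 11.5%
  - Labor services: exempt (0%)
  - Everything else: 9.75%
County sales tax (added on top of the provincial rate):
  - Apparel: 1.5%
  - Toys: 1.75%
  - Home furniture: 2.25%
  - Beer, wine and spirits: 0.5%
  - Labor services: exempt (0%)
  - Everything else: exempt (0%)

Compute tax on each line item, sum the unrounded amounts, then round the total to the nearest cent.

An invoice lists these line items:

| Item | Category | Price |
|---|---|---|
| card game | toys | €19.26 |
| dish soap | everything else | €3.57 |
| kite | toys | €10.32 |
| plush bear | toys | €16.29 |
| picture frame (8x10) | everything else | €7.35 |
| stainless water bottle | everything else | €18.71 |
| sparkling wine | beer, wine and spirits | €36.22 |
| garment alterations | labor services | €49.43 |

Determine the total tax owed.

Card game €19.26: toys → 6% + 1.75% county = 7.75% → €1.49265
Dish soap €3.57: everything else → 9.75% + 0% county = 9.75% → €0.348075
Kite €10.32: toys → 6% + 1.75% county = 7.75% → €0.7998
Plush bear €16.29: toys → 6% + 1.75% county = 7.75% → €1.262475
Picture frame (8x10) €7.35: everything else → 9.75% + 0% county = 9.75% → €0.716625
Stainless water bottle €18.71: everything else → 9.75% + 0% county = 9.75% → €1.824225
Sparkling wine €36.22: beer, wine and spirits → 11.5% + 0.5% county = 12% → €4.3464
Garment alterations €49.43: labor services → 0% + 0% county = 0% → €0.00
Unrounded tax sum = €10.79025 → €10.79

€10.79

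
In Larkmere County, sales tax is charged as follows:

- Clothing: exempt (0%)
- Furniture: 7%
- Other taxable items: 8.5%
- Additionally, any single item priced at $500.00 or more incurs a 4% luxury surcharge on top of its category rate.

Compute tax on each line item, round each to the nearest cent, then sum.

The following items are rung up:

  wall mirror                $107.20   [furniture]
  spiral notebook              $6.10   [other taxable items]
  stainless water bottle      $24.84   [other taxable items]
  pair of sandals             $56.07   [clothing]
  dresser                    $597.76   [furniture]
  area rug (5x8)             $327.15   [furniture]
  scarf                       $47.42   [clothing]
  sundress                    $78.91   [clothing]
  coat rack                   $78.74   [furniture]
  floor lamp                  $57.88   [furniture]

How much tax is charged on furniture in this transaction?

Wall mirror $107.20: furniture → 7% → $7.50
Dresser $597.76: furniture → 7% + 4% surcharge = 11% → $65.75
Area rug (5x8) $327.15: furniture → 7% → $22.90
Coat rack $78.74: furniture → 7% → $5.51
Floor lamp $57.88: furniture → 7% → $4.05
Tax on furniture = $7.50 + $65.75 + $22.90 + $5.51 + $4.05 = $105.71

$105.71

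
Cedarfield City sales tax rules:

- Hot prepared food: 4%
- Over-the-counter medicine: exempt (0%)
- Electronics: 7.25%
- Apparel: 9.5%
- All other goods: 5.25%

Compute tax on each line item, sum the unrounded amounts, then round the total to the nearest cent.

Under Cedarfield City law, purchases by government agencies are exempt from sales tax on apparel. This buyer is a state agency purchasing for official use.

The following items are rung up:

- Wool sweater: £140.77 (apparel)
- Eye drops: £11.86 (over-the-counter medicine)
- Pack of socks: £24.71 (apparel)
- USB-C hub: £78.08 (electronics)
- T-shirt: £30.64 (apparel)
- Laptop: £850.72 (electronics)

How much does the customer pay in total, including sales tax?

£1204.12

Wool sweater £140.77: apparel, buyer-exempt → 0% → £0.00
Eye drops £11.86: over-the-counter medicine → 0% → £0.00
Pack of socks £24.71: apparel, buyer-exempt → 0% → £0.00
USB-C hub £78.08: electronics → 7.25% → £5.6608
T-shirt £30.64: apparel, buyer-exempt → 0% → £0.00
Laptop £850.72: electronics → 7.25% → £61.6772
Subtotal = £1136.78; unrounded tax = £67.338 → £67.34; total due = £1204.12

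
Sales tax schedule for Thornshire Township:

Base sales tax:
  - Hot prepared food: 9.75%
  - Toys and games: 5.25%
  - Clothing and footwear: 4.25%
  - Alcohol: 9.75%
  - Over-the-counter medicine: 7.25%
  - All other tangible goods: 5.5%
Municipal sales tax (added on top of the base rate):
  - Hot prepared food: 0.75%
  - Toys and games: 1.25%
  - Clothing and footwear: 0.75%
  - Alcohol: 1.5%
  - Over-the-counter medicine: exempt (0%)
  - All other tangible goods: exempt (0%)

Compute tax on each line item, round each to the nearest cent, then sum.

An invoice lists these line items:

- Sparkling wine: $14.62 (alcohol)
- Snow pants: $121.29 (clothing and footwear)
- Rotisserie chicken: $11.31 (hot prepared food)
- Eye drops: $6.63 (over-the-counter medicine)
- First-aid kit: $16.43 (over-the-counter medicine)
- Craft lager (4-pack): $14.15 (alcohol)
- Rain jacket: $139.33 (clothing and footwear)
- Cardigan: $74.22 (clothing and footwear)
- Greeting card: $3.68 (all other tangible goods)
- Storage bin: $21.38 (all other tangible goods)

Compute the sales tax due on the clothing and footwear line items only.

$16.74

Snow pants $121.29: clothing and footwear → 4.25% + 0.75% municipal = 5% → $6.06
Rain jacket $139.33: clothing and footwear → 4.25% + 0.75% municipal = 5% → $6.97
Cardigan $74.22: clothing and footwear → 4.25% + 0.75% municipal = 5% → $3.71
Tax on clothing and footwear = $6.06 + $6.97 + $3.71 = $16.74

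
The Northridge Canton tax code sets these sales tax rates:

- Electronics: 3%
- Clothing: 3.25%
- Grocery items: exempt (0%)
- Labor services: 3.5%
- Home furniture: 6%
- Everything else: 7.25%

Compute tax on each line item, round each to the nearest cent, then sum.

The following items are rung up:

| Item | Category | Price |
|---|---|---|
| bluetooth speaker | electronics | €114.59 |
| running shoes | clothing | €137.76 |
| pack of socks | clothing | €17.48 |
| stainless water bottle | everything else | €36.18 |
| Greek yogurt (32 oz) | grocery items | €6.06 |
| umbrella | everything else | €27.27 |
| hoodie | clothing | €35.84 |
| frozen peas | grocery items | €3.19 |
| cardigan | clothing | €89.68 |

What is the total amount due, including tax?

Bluetooth speaker €114.59: electronics → 3% → €3.44
Running shoes €137.76: clothing → 3.25% → €4.48
Pack of socks €17.48: clothing → 3.25% → €0.57
Stainless water bottle €36.18: everything else → 7.25% → €2.62
Greek yogurt (32 oz) €6.06: grocery items → 0% → €0.00
Umbrella €27.27: everything else → 7.25% → €1.98
Hoodie €35.84: clothing → 3.25% → €1.16
Frozen peas €3.19: grocery items → 0% → €0.00
Cardigan €89.68: clothing → 3.25% → €2.91
Subtotal = €468.05; tax = €17.16; total due = €485.21

€485.21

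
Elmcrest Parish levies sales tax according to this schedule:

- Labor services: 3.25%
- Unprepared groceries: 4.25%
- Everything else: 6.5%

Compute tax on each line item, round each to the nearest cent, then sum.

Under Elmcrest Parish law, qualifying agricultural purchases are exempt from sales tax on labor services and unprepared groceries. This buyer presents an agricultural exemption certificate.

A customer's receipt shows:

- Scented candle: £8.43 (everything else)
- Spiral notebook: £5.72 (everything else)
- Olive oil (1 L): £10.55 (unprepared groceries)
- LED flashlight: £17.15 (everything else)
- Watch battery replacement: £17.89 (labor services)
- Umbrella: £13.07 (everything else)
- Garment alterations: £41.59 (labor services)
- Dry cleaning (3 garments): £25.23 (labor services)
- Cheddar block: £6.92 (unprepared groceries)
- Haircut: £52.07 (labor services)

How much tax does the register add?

£2.88

Scented candle £8.43: everything else → 6.5% → £0.55
Spiral notebook £5.72: everything else → 6.5% → £0.37
Olive oil (1 L) £10.55: unprepared groceries, buyer-exempt → 0% → £0.00
LED flashlight £17.15: everything else → 6.5% → £1.11
Watch battery replacement £17.89: labor services, buyer-exempt → 0% → £0.00
Umbrella £13.07: everything else → 6.5% → £0.85
Garment alterations £41.59: labor services, buyer-exempt → 0% → £0.00
Dry cleaning (3 garments) £25.23: labor services, buyer-exempt → 0% → £0.00
Cheddar block £6.92: unprepared groceries, buyer-exempt → 0% → £0.00
Haircut £52.07: labor services, buyer-exempt → 0% → £0.00
Total tax = £0.55 + £0.37 + £1.11 + £0.85 = £2.88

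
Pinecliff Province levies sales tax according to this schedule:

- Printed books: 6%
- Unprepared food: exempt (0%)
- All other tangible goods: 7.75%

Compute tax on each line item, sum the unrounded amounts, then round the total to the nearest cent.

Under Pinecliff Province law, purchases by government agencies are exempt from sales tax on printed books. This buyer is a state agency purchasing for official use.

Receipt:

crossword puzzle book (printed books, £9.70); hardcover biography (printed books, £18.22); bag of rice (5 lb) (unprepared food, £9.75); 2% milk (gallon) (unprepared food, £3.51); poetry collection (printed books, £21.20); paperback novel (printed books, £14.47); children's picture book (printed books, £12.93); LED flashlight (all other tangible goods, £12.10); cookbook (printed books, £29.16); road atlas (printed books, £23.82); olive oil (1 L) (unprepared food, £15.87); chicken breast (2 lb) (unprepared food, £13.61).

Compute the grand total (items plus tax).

Crossword puzzle book £9.70: printed books, buyer-exempt → 0% → £0.00
Hardcover biography £18.22: printed books, buyer-exempt → 0% → £0.00
Bag of rice (5 lb) £9.75: unprepared food → 0% → £0.00
2% milk (gallon) £3.51: unprepared food → 0% → £0.00
Poetry collection £21.20: printed books, buyer-exempt → 0% → £0.00
Paperback novel £14.47: printed books, buyer-exempt → 0% → £0.00
Children's picture book £12.93: printed books, buyer-exempt → 0% → £0.00
LED flashlight £12.10: all other tangible goods → 7.75% → £0.93775
Cookbook £29.16: printed books, buyer-exempt → 0% → £0.00
Road atlas £23.82: printed books, buyer-exempt → 0% → £0.00
Olive oil (1 L) £15.87: unprepared food → 0% → £0.00
Chicken breast (2 lb) £13.61: unprepared food → 0% → £0.00
Subtotal = £184.34; unrounded tax = £0.93775 → £0.94; total due = £185.28

£185.28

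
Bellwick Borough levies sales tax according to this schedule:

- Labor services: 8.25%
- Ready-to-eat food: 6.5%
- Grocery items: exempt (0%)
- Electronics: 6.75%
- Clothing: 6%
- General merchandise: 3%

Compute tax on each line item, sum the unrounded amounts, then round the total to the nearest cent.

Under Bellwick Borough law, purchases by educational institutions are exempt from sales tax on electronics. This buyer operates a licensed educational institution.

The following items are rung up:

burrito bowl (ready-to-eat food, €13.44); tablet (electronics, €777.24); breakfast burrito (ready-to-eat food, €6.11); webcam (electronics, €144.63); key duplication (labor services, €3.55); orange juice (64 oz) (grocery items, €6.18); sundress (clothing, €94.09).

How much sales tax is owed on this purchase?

€7.21

Burrito bowl €13.44: ready-to-eat food → 6.5% → €0.8736
Tablet €777.24: electronics, buyer-exempt → 0% → €0.00
Breakfast burrito €6.11: ready-to-eat food → 6.5% → €0.39715
Webcam €144.63: electronics, buyer-exempt → 0% → €0.00
Key duplication €3.55: labor services → 8.25% → €0.292875
Orange juice (64 oz) €6.18: grocery items → 0% → €0.00
Sundress €94.09: clothing → 6% → €5.6454
Unrounded tax sum = €7.209025 → €7.21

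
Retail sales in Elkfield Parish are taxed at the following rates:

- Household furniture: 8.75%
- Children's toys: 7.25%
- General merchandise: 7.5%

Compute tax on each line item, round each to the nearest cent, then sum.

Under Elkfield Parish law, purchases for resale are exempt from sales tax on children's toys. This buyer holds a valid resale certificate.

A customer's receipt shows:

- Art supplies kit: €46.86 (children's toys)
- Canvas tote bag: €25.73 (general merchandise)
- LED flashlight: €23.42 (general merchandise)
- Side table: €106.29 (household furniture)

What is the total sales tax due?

Art supplies kit €46.86: children's toys, buyer-exempt → 0% → €0.00
Canvas tote bag €25.73: general merchandise → 7.5% → €1.93
LED flashlight €23.42: general merchandise → 7.5% → €1.76
Side table €106.29: household furniture → 8.75% → €9.30
Total tax = €1.93 + €1.76 + €9.30 = €12.99

€12.99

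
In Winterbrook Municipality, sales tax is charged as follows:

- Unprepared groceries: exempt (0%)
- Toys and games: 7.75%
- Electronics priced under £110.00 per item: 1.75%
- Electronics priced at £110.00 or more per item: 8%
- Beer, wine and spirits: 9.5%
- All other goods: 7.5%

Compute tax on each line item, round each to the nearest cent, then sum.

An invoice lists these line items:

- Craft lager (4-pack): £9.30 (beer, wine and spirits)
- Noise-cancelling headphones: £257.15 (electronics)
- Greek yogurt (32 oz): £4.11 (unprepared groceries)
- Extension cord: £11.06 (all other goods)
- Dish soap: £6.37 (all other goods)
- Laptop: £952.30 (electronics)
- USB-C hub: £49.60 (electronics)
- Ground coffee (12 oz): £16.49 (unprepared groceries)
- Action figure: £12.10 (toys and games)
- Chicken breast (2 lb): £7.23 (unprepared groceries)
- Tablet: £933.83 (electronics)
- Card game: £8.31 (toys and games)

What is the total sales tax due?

Craft lager (4-pack) £9.30: beer, wine and spirits → 9.5% → £0.88
Noise-cancelling headphones £257.15: electronics, £110.00 or more → 8% → £20.57
Greek yogurt (32 oz) £4.11: unprepared groceries → 0% → £0.00
Extension cord £11.06: all other goods → 7.5% → £0.83
Dish soap £6.37: all other goods → 7.5% → £0.48
Laptop £952.30: electronics, £110.00 or more → 8% → £76.18
USB-C hub £49.60: electronics, under £110.00 → 1.75% → £0.87
Ground coffee (12 oz) £16.49: unprepared groceries → 0% → £0.00
Action figure £12.10: toys and games → 7.75% → £0.94
Chicken breast (2 lb) £7.23: unprepared groceries → 0% → £0.00
Tablet £933.83: electronics, £110.00 or more → 8% → £74.71
Card game £8.31: toys and games → 7.75% → £0.64
Total tax = £0.88 + £20.57 + £0.83 + £0.48 + £76.18 + £0.87 + £0.94 + £74.71 + £0.64 = £176.10

£176.10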